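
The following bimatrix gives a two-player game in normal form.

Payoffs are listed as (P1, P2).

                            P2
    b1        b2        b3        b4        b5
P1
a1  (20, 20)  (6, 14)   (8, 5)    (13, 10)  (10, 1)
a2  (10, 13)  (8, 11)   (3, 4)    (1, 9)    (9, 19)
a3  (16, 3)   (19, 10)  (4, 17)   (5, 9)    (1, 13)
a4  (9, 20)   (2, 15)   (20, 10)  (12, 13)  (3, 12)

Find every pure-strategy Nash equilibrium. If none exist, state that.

(a1, b1)

Check each profile: it is a Nash equilibrium iff no player can strictly gain by switching unilaterally.
(a1, b1): P1 gets 20, best alternative 16; P2 gets 20, best alternative 14. No profitable deviation — NE.
(a1, b2): P1 can switch to a2 (6 → 8). Not NE.
(a1, b3): P1 can switch to a4 (8 → 20). Not NE.
(a1, b4): P2 can switch to b1 (10 → 20). Not NE.
(a1, b5): P2 can switch to b1 (1 → 20). Not NE.
(a2, b1): P1 can switch to a1 (10 → 20). Not NE.
(a2, b2): P1 can switch to a3 (8 → 19). Not NE.
(The remaining 13 profiles each have a profitable deviation by the same check.)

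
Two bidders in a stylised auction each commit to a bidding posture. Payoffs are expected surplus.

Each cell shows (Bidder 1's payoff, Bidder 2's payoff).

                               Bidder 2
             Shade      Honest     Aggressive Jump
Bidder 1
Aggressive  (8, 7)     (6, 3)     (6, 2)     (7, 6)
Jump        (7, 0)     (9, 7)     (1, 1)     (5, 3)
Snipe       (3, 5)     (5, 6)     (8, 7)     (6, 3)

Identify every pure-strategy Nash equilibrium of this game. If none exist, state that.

Bidder 1 against Shade: payoffs 8, 7, 3 → best response Aggressive.
Bidder 1 against Honest: payoffs 6, 9, 5 → best response Jump.
Bidder 1 against Aggressive: payoffs 6, 1, 8 → best response Snipe.
Bidder 1 against Jump: payoffs 7, 5, 6 → best response Aggressive.
Bidder 2 against Aggressive: payoffs 7, 3, 2, 6 → best response Shade.
Bidder 2 against Jump: payoffs 0, 7, 1, 3 → best response Honest.
Bidder 2 against Snipe: payoffs 5, 6, 7, 3 → best response Aggressive.
Mutual best responses: (Aggressive, Shade); (Jump, Honest); (Snipe, Aggressive).

(Aggressive, Shade); (Jump, Honest); (Snipe, Aggressive)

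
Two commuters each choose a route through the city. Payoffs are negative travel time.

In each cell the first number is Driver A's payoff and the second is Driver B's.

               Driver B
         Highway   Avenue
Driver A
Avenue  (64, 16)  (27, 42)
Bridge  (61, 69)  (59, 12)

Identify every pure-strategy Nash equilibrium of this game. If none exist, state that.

(Avenue, Highway): Driver B can switch to Avenue (16 → 42). Not NE.
(Avenue, Avenue): Driver A can switch to Bridge (27 → 59). Not NE.
(Bridge, Highway): Driver A can switch to Avenue (61 → 64). Not NE.
(Bridge, Avenue): Driver B can switch to Highway (12 → 69). Not NE.

There is no pure-strategy Nash equilibrium.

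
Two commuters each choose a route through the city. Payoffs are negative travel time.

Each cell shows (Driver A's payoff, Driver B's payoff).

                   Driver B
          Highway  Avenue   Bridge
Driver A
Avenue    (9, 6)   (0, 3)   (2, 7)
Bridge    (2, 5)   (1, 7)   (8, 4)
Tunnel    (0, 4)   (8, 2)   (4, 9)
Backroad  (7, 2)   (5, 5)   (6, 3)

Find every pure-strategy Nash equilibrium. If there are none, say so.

Driver A against Highway: payoffs 9, 2, 0, 7 → best response Avenue.
Driver A against Avenue: payoffs 0, 1, 8, 5 → best response Tunnel.
Driver A against Bridge: payoffs 2, 8, 4, 6 → best response Bridge.
Driver B against Avenue: payoffs 6, 3, 7 → best response Bridge.
Driver B against Bridge: payoffs 5, 7, 4 → best response Avenue.
Driver B against Tunnel: payoffs 4, 2, 9 → best response Bridge.
Driver B against Backroad: payoffs 2, 5, 3 → best response Avenue.
No profile is a mutual best response for all players.

This game has no pure Nash equilibrium.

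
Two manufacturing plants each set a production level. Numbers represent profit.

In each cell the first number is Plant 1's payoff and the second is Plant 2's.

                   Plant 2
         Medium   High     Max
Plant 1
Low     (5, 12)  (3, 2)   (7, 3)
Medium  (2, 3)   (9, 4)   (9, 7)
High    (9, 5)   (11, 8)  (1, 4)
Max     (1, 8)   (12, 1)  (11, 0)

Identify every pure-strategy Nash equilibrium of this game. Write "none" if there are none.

This game has no pure Nash equilibrium.

(Low, Medium): Plant 1 can switch to High (5 → 9). Not NE.
(Low, High): Plant 1 can switch to Medium (3 → 9). Not NE.
(Low, Max): Plant 1 can switch to Medium (7 → 9). Not NE.
(Medium, Medium): Plant 1 can switch to Low (2 → 5). Not NE.
(Medium, High): Plant 1 can switch to High (9 → 11). Not NE.
(Medium, Max): Plant 1 can switch to Max (9 → 11). Not NE.
(High, Medium): Plant 2 can switch to High (5 → 8). Not NE.
(High, High): Plant 1 can switch to Max (11 → 12). Not NE.
(The remaining 4 profiles each have a profitable deviation by the same check.)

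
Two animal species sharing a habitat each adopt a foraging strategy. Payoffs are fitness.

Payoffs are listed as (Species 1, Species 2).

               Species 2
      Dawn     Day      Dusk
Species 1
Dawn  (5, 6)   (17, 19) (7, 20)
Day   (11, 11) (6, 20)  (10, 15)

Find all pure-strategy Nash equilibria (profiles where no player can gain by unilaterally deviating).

For each player, find the best response to each opponent profile; mutual best responses are the pure NE.
Species 1 against Dawn: payoffs 5, 11 → best response Day.
Species 1 against Day: payoffs 17, 6 → best response Dawn.
Species 1 against Dusk: payoffs 7, 10 → best response Day.
Species 2 against Dawn: payoffs 6, 19, 20 → best response Dusk.
Species 2 against Day: payoffs 11, 20, 15 → best response Day.
No profile is a mutual best response for all players.

This game has no pure Nash equilibrium.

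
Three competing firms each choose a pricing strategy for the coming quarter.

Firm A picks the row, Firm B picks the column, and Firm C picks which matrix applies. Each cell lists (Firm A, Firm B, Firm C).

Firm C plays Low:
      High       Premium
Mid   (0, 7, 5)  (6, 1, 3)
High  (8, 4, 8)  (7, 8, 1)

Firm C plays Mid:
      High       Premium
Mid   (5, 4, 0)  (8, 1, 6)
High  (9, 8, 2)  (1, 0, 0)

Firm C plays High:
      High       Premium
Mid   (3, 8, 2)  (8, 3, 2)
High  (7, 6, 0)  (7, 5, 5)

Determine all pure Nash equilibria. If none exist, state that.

(Mid, High, Low): Firm A can switch to High (0 → 8). Not NE.
(Mid, High, Mid): Firm A can switch to High (5 → 9). Not NE.
(Mid, High, High): Firm A can switch to High (3 → 7). Not NE.
(Mid, Premium, Low): Firm A can switch to High (6 → 7). Not NE.
(Mid, Premium, Mid): Firm B can switch to High (1 → 4). Not NE.
(Mid, Premium, High): Firm B can switch to High (3 → 8). Not NE.
(The remaining 6 profiles each have a profitable deviation by the same check.)

This game has no pure Nash equilibrium.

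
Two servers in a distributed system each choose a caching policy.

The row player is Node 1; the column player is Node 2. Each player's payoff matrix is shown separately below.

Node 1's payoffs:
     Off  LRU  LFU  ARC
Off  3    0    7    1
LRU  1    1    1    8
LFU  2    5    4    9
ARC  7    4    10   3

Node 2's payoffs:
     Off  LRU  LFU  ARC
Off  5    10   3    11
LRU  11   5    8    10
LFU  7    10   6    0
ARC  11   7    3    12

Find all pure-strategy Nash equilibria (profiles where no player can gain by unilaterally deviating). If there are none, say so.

For each strategy profile, look for a profitable unilateral deviation.
(Off, Off): Node 1 can switch to ARC (3 → 7). Not NE.
(Off, LRU): Node 1 can switch to LRU (0 → 1). Not NE.
(Off, LFU): Node 1 can switch to ARC (7 → 10). Not NE.
(Off, ARC): Node 1 can switch to LRU (1 → 8). Not NE.
(LRU, Off): Node 1 can switch to Off (1 → 3). Not NE.
(LRU, LRU): Node 1 can switch to LFU (1 → 5). Not NE.
(LRU, LFU): Node 1 can switch to Off (1 → 7). Not NE.
(LRU, ARC): Node 1 can switch to LFU (8 → 9). Not NE.
(LFU, Off): Node 1 can switch to Off (2 → 3). Not NE.
(LFU, LRU): Node 1 gets 5, best alternative 4; Node 2 gets 10, best alternative 7. No profitable deviation — NE.
(LFU, LFU): Node 1 can switch to Off (4 → 7). Not NE.
(LFU, ARC): Node 2 can switch to Off (0 → 7). Not NE.
(ARC, Off): Node 2 can switch to ARC (11 → 12). Not NE.
(The remaining 3 profiles each have a profitable deviation by the same check.)

Pure NE: (LFU, LRU)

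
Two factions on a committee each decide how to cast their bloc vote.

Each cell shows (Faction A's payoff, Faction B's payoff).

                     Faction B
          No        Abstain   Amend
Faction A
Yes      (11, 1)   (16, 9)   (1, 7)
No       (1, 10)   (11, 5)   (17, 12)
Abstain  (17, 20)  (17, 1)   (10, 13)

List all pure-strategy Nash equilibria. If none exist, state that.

Faction A against No: payoffs 11, 1, 17 → best response Abstain.
Faction A against Abstain: payoffs 16, 11, 17 → best response Abstain.
Faction A against Amend: payoffs 1, 17, 10 → best response No.
Faction B against Yes: payoffs 1, 9, 7 → best response Abstain.
Faction B against No: payoffs 10, 5, 12 → best response Amend.
Faction B against Abstain: payoffs 20, 1, 13 → best response No.
Mutual best responses: (No, Amend); (Abstain, No).

(No, Amend), (Abstain, No)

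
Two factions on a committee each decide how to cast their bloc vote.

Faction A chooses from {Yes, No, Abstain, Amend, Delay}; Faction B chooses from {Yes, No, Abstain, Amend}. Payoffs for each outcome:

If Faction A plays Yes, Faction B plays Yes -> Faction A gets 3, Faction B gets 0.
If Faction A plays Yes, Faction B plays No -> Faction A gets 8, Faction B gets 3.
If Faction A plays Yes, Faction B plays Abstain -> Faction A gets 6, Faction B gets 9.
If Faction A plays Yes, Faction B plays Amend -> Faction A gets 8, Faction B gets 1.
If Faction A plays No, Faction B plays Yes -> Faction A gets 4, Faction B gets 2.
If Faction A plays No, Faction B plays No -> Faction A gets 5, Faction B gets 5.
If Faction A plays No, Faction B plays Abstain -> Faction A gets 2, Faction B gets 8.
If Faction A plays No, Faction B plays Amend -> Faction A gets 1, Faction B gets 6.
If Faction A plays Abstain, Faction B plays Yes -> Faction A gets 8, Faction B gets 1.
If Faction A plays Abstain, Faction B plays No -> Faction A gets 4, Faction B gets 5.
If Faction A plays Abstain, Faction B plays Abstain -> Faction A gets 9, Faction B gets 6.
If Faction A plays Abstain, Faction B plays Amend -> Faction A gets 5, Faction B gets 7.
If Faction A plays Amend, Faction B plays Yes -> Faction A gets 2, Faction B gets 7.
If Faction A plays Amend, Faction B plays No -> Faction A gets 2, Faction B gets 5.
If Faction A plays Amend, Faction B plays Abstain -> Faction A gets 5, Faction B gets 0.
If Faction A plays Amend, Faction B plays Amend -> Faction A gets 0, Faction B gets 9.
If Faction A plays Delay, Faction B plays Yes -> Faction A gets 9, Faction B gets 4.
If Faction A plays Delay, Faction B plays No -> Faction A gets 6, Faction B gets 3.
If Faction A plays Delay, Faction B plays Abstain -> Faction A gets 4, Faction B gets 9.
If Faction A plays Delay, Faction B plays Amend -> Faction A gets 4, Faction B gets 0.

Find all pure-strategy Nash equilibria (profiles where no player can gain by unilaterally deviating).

Faction A against Yes: payoffs 3, 4, 8, 2, 9 → best response Delay.
Faction A against No: payoffs 8, 5, 4, 2, 6 → best response Yes.
Faction A against Abstain: payoffs 6, 2, 9, 5, 4 → best response Abstain.
Faction A against Amend: payoffs 8, 1, 5, 0, 4 → best response Yes.
Faction B against Yes: payoffs 0, 3, 9, 1 → best response Abstain.
Faction B against No: payoffs 2, 5, 8, 6 → best response Abstain.
Faction B against Abstain: payoffs 1, 5, 6, 7 → best response Amend.
Faction B against Amend: payoffs 7, 5, 0, 9 → best response Amend.
Faction B against Delay: payoffs 4, 3, 9, 0 → best response Abstain.
No profile is a mutual best response for all players.

This game has no pure Nash equilibrium.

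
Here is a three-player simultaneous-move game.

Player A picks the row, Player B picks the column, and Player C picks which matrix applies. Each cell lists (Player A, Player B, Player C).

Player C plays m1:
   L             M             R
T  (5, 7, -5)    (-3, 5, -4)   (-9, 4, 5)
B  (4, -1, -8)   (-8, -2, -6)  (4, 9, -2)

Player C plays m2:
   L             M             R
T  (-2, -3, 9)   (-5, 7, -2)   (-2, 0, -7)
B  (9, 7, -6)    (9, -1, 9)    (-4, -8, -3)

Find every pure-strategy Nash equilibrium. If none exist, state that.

(B, L, m2), (B, R, m1)

(T, L, m1): Player C can switch to m2 (-5 → 9). Not NE.
(T, L, m2): Player A can switch to B (-2 → 9). Not NE.
(T, M, m1): Player B can switch to L (5 → 7). Not NE.
(T, M, m2): Player A can switch to B (-5 → 9). Not NE.
(T, R, m1): Player A can switch to B (-9 → 4). Not NE.
(T, R, m2): Player B can switch to M (0 → 7). Not NE.
(B, L, m1): Player A can switch to T (4 → 5). Not NE.
(B, L, m2): Player A gets 9, best alternative -2; Player B gets 7, best alternative -1; Player C gets -6, best alternative -8. No profitable deviation — NE.
(B, M, m1): Player A can switch to T (-8 → -3). Not NE.
(B, R, m1): Player A gets 4, best alternative -9; Player B gets 9, best alternative -1; Player C gets -2, best alternative -3. No profitable deviation — NE.
(The remaining 2 profiles each have a profitable deviation by the same check.)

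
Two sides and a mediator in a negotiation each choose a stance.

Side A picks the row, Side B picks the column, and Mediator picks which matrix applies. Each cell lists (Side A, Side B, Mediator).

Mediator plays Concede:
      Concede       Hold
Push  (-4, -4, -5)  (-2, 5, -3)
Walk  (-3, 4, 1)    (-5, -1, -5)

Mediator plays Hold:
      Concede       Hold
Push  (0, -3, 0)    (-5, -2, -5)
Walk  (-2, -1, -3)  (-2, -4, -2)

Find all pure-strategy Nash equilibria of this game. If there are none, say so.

Side A against (Concede, Concede): payoffs -4, -3 → best response Walk.
Side A against (Concede, Hold): payoffs 0, -2 → best response Push.
Side A against (Hold, Concede): payoffs -2, -5 → best response Push.
Side A against (Hold, Hold): payoffs -5, -2 → best response Walk.
Side B against (Push, Concede): payoffs -4, 5 → best response Hold.
Side B against (Push, Hold): payoffs -3, -2 → best response Hold.
Side B against (Walk, Concede): payoffs 4, -1 → best response Concede.
Side B against (Walk, Hold): payoffs -1, -4 → best response Concede.
Mediator against (Push, Concede): payoffs -5, 0 → best response Hold.
Mediator against (Push, Hold): payoffs -3, -5 → best response Concede.
Mediator against (Walk, Concede): payoffs 1, -3 → best response Concede.
Mediator against (Walk, Hold): payoffs -5, -2 → best response Hold.
Mutual best responses: (Push, Hold, Concede); (Walk, Concede, Concede).

The pure Nash equilibria are (Push, Hold, Concede); (Walk, Concede, Concede).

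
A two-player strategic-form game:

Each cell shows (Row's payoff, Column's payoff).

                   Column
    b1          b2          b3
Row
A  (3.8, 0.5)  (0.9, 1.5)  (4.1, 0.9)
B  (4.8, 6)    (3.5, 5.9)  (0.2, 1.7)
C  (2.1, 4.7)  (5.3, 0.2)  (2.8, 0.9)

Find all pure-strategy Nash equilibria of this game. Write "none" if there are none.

(B, b1)

(A, b1): Row can switch to B (3.8 → 4.8). Not NE.
(A, b2): Row can switch to B (0.9 → 3.5). Not NE.
(A, b3): Column can switch to b2 (0.9 → 1.5). Not NE.
(B, b1): Row gets 4.8, best alternative 3.8; Column gets 6, best alternative 5.9. No profitable deviation — NE.
(B, b2): Row can switch to C (3.5 → 5.3). Not NE.
(B, b3): Row can switch to A (0.2 → 4.1). Not NE.
(C, b1): Row can switch to A (2.1 → 3.8). Not NE.
(C, b2): Column can switch to b1 (0.2 → 4.7). Not NE.
(C, b3): Row can switch to A (2.8 → 4.1). Not NE.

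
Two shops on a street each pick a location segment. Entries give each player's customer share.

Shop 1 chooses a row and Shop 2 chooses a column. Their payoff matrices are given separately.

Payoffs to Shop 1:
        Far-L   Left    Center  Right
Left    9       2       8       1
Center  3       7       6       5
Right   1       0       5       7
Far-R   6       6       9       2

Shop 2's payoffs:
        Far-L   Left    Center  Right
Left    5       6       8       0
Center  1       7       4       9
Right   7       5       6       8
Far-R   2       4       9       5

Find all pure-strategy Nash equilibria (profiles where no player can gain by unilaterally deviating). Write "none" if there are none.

Shop 1 against Far-L: payoffs 9, 3, 1, 6 → best response Left.
Shop 1 against Left: payoffs 2, 7, 0, 6 → best response Center.
Shop 1 against Center: payoffs 8, 6, 5, 9 → best response Far-R.
Shop 1 against Right: payoffs 1, 5, 7, 2 → best response Right.
Shop 2 against Left: payoffs 5, 6, 8, 0 → best response Center.
Shop 2 against Center: payoffs 1, 7, 4, 9 → best response Right.
Shop 2 against Right: payoffs 7, 5, 6, 8 → best response Right.
Shop 2 against Far-R: payoffs 2, 4, 9, 5 → best response Center.
Mutual best responses: (Right, Right); (Far-R, Center).

Pure-strategy Nash equilibria: (Right, Right), (Far-R, Center)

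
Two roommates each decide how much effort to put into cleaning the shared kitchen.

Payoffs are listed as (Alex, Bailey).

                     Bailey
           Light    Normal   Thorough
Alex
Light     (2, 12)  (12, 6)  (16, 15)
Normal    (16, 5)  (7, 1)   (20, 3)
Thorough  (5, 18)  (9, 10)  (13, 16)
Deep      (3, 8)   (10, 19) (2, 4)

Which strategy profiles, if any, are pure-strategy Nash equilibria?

Pure NE: (Normal, Light)

(Light, Light): Alex can switch to Normal (2 → 16). Not NE.
(Light, Normal): Bailey can switch to Light (6 → 12). Not NE.
(Light, Thorough): Alex can switch to Normal (16 → 20). Not NE.
(Normal, Light): Alex gets 16, best alternative 5; Bailey gets 5, best alternative 3. No profitable deviation — NE.
(Normal, Normal): Alex can switch to Light (7 → 12). Not NE.
(Normal, Thorough): Bailey can switch to Light (3 → 5). Not NE.
(Thorough, Light): Alex can switch to Normal (5 → 16). Not NE.
(The remaining 5 profiles each have a profitable deviation by the same check.)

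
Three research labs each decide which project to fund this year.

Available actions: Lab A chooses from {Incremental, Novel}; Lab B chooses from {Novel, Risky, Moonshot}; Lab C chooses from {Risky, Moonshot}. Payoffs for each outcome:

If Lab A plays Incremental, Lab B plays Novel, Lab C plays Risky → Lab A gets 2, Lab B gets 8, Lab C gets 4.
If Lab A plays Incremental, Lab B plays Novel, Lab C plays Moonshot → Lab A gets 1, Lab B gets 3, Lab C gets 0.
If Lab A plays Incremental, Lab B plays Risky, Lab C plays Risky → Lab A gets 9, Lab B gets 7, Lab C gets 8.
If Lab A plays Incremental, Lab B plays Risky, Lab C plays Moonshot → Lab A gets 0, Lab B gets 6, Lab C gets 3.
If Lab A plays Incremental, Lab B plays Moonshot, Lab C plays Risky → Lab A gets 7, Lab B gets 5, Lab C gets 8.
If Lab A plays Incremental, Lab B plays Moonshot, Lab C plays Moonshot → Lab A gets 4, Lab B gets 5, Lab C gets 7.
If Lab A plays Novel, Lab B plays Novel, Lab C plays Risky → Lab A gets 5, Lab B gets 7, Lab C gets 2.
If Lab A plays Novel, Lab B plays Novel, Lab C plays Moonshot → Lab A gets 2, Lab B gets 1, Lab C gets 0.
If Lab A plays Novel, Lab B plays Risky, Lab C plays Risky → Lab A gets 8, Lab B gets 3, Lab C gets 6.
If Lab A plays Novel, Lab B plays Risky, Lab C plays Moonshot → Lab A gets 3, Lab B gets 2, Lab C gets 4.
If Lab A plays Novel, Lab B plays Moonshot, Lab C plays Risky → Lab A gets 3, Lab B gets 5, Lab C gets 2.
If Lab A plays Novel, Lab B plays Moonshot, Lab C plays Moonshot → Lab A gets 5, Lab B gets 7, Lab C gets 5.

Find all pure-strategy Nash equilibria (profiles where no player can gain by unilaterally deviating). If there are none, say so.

Lab A against (Novel, Risky): payoffs 2, 5 → best response Novel.
Lab A against (Novel, Moonshot): payoffs 1, 2 → best response Novel.
Lab A against (Risky, Risky): payoffs 9, 8 → best response Incremental.
Lab A against (Risky, Moonshot): payoffs 0, 3 → best response Novel.
Lab A against (Moonshot, Risky): payoffs 7, 3 → best response Incremental.
Lab A against (Moonshot, Moonshot): payoffs 4, 5 → best response Novel.
Lab B against (Incremental, Risky): payoffs 8, 7, 5 → best response Novel.
Lab B against (Incremental, Moonshot): payoffs 3, 6, 5 → best response Risky.
Lab B against (Novel, Risky): payoffs 7, 3, 5 → best response Novel.
Lab B against (Novel, Moonshot): payoffs 1, 2, 7 → best response Moonshot.
Lab C against (Incremental, Novel): payoffs 4, 0 → best response Risky.
Lab C against (Incremental, Risky): payoffs 8, 3 → best response Risky.
Lab C against (Incremental, Moonshot): payoffs 8, 7 → best response Risky.
Lab C against (Novel, Novel): payoffs 2, 0 → best response Risky.
Lab C against (Novel, Risky): payoffs 6, 4 → best response Risky.
Lab C against (Novel, Moonshot): payoffs 2, 5 → best response Moonshot.
Mutual best responses: (Novel, Novel, Risky); (Novel, Moonshot, Moonshot).

Pure-strategy Nash equilibria: (Novel, Novel, Risky) and (Novel, Moonshot, Moonshot)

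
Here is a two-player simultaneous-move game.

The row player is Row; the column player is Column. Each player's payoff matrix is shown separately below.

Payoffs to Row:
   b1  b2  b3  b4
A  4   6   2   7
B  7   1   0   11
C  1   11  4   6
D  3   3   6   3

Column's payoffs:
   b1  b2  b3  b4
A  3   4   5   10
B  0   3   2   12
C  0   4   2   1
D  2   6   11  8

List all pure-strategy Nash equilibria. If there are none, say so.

Row against b1: payoffs 4, 7, 1, 3 → best response B.
Row against b2: payoffs 6, 1, 11, 3 → best response C.
Row against b3: payoffs 2, 0, 4, 6 → best response D.
Row against b4: payoffs 7, 11, 6, 3 → best response B.
Column against A: payoffs 3, 4, 5, 10 → best response b4.
Column against B: payoffs 0, 3, 2, 12 → best response b4.
Column against C: payoffs 0, 4, 2, 1 → best response b2.
Column against D: payoffs 2, 6, 11, 8 → best response b3.
Mutual best responses: (B, b4); (C, b2); (D, b3).

Pure-strategy Nash equilibria: (B, b4); (C, b2); (D, b3)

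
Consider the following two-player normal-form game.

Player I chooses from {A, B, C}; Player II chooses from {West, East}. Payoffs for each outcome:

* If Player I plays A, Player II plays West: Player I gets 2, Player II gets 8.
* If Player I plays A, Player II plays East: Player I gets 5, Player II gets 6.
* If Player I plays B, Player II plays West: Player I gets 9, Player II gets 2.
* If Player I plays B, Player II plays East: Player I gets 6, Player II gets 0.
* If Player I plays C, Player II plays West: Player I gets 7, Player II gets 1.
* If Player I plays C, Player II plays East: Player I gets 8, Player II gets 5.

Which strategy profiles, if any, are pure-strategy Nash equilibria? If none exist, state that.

The pure Nash equilibria are (B, West); (C, East).

(A, West): Player I can switch to B (2 → 9). Not NE.
(A, East): Player I can switch to B (5 → 6). Not NE.
(B, West): Player I gets 9, best alternative 7; Player II gets 2, best alternative 0. No profitable deviation — NE.
(B, East): Player I can switch to C (6 → 8). Not NE.
(C, West): Player I can switch to B (7 → 9). Not NE.
(C, East): Player I gets 8, best alternative 6; Player II gets 5, best alternative 1. No profitable deviation — NE.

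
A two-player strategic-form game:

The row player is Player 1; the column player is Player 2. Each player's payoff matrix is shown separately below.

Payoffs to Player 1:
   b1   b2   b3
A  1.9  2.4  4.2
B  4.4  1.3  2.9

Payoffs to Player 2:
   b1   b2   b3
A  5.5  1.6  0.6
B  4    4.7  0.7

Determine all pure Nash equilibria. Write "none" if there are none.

No pure-strategy Nash equilibrium.

(A, b1): Player 1 can switch to B (1.9 → 4.4). Not NE.
(A, b2): Player 2 can switch to b1 (1.6 → 5.5). Not NE.
(A, b3): Player 2 can switch to b1 (0.6 → 5.5). Not NE.
(B, b1): Player 2 can switch to b2 (4 → 4.7). Not NE.
(B, b2): Player 1 can switch to A (1.3 → 2.4). Not NE.
(B, b3): Player 1 can switch to A (2.9 → 4.2). Not NE.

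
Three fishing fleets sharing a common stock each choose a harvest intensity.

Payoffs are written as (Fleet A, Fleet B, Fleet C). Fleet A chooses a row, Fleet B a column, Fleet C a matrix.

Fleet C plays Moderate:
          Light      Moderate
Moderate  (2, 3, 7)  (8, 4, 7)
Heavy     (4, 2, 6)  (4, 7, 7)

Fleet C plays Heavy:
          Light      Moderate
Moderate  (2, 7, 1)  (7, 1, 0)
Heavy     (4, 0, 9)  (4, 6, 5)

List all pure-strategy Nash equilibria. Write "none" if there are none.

Pure NE: (Moderate, Moderate, Moderate)

(Moderate, Light, Moderate): Fleet A can switch to Heavy (2 → 4). Not NE.
(Moderate, Light, Heavy): Fleet A can switch to Heavy (2 → 4). Not NE.
(Moderate, Moderate, Moderate): Fleet A gets 8, best alternative 4; Fleet B gets 4, best alternative 3; Fleet C gets 7, best alternative 0. No profitable deviation — NE.
(Moderate, Moderate, Heavy): Fleet B can switch to Light (1 → 7). Not NE.
(Heavy, Light, Moderate): Fleet B can switch to Moderate (2 → 7). Not NE.
(Heavy, Light, Heavy): Fleet B can switch to Moderate (0 → 6). Not NE.
(Heavy, Moderate, Moderate): Fleet A can switch to Moderate (4 → 8). Not NE.
(Heavy, Moderate, Heavy): Fleet A can switch to Moderate (4 → 7). Not NE.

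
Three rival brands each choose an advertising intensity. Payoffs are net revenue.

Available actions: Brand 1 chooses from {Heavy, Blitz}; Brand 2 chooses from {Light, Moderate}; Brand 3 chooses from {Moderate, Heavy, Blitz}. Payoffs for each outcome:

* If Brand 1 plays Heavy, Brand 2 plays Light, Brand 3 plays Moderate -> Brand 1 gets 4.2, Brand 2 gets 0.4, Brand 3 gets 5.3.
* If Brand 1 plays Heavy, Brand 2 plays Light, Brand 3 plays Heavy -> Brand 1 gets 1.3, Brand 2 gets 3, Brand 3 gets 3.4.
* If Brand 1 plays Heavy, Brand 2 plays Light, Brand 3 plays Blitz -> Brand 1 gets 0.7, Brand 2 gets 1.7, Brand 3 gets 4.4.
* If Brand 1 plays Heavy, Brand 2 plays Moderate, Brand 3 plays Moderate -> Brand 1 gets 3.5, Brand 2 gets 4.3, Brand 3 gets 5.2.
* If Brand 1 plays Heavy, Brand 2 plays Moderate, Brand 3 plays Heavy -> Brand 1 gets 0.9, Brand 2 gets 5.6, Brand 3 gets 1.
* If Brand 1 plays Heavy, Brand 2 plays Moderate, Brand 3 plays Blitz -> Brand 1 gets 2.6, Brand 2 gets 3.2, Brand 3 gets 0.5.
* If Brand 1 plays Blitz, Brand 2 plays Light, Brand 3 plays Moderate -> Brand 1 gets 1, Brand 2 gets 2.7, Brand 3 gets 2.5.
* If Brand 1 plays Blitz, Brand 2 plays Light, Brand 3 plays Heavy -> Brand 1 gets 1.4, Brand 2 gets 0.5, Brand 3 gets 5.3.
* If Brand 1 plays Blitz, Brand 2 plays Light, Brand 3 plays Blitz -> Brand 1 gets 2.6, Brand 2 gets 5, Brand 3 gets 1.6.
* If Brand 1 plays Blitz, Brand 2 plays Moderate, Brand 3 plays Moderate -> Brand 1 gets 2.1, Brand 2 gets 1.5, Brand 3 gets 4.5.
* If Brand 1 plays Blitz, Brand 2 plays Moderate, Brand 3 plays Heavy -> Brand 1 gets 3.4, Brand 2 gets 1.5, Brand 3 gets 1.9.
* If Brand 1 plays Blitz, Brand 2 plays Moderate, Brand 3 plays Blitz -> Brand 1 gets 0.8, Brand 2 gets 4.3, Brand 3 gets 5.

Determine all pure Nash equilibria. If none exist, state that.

Brand 1 against (Light, Moderate): payoffs 4.2, 1 → best response Heavy.
Brand 1 against (Light, Heavy): payoffs 1.3, 1.4 → best response Blitz.
Brand 1 against (Light, Blitz): payoffs 0.7, 2.6 → best response Blitz.
Brand 1 against (Moderate, Moderate): payoffs 3.5, 2.1 → best response Heavy.
Brand 1 against (Moderate, Heavy): payoffs 0.9, 3.4 → best response Blitz.
Brand 1 against (Moderate, Blitz): payoffs 2.6, 0.8 → best response Heavy.
Brand 2 against (Heavy, Moderate): payoffs 0.4, 4.3 → best response Moderate.
Brand 2 against (Heavy, Heavy): payoffs 3, 5.6 → best response Moderate.
Brand 2 against (Heavy, Blitz): payoffs 1.7, 3.2 → best response Moderate.
Brand 2 against (Blitz, Moderate): payoffs 2.7, 1.5 → best response Light.
Brand 2 against (Blitz, Heavy): payoffs 0.5, 1.5 → best response Moderate.
Brand 2 against (Blitz, Blitz): payoffs 5, 4.3 → best response Light.
Brand 3 against (Heavy, Light): payoffs 5.3, 3.4, 4.4 → best response Moderate.
Brand 3 against (Heavy, Moderate): payoffs 5.2, 1, 0.5 → best response Moderate.
Brand 3 against (Blitz, Light): payoffs 2.5, 5.3, 1.6 → best response Heavy.
Brand 3 against (Blitz, Moderate): payoffs 4.5, 1.9, 5 → best response Blitz.
Mutual best responses: (Heavy, Moderate, Moderate).

Pure NE: (Heavy, Moderate, Moderate)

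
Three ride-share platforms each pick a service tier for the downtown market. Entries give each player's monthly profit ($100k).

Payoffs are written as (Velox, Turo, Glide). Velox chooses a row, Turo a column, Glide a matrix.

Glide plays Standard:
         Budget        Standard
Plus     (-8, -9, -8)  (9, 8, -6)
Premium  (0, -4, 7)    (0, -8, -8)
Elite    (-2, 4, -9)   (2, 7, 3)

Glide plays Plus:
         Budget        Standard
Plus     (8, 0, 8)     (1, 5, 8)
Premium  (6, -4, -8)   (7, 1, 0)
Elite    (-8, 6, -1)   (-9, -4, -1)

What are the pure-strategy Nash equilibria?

Pure-strategy Nash equilibria: (Premium, Budget, Standard) and (Premium, Standard, Plus)

Velox against (Budget, Standard): payoffs -8, 0, -2 → best response Premium.
Velox against (Budget, Plus): payoffs 8, 6, -8 → best response Plus.
Velox against (Standard, Standard): payoffs 9, 0, 2 → best response Plus.
Velox against (Standard, Plus): payoffs 1, 7, -9 → best response Premium.
Turo against (Plus, Standard): payoffs -9, 8 → best response Standard.
Turo against (Plus, Plus): payoffs 0, 5 → best response Standard.
Turo against (Premium, Standard): payoffs -4, -8 → best response Budget.
Turo against (Premium, Plus): payoffs -4, 1 → best response Standard.
Turo against (Elite, Standard): payoffs 4, 7 → best response Standard.
Turo against (Elite, Plus): payoffs 6, -4 → best response Budget.
Glide against (Plus, Budget): payoffs -8, 8 → best response Plus.
Glide against (Plus, Standard): payoffs -6, 8 → best response Plus.
Glide against (Premium, Budget): payoffs 7, -8 → best response Standard.
Glide against (Premium, Standard): payoffs -8, 0 → best response Plus.
Glide against (Elite, Budget): payoffs -9, -1 → best response Plus.
Glide against (Elite, Standard): payoffs 3, -1 → best response Standard.
Mutual best responses: (Premium, Budget, Standard); (Premium, Standard, Plus).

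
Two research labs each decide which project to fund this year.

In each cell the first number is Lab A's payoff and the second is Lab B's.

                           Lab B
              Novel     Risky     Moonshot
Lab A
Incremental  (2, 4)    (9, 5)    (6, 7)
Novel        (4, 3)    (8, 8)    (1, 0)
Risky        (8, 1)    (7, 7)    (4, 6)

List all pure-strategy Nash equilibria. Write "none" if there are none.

Lab A against Novel: payoffs 2, 4, 8 → best response Risky.
Lab A against Risky: payoffs 9, 8, 7 → best response Incremental.
Lab A against Moonshot: payoffs 6, 1, 4 → best response Incremental.
Lab B against Incremental: payoffs 4, 5, 7 → best response Moonshot.
Lab B against Novel: payoffs 3, 8, 0 → best response Risky.
Lab B against Risky: payoffs 1, 7, 6 → best response Risky.
Mutual best responses: (Incremental, Moonshot).

(Incremental, Moonshot)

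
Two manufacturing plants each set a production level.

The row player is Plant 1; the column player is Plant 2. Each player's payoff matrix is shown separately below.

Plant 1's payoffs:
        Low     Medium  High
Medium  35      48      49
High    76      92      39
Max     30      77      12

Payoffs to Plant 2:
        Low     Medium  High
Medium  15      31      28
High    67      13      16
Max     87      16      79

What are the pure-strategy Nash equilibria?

Plant 1 against Low: payoffs 35, 76, 30 → best response High.
Plant 1 against Medium: payoffs 48, 92, 77 → best response High.
Plant 1 against High: payoffs 49, 39, 12 → best response Medium.
Plant 2 against Medium: payoffs 15, 31, 28 → best response Medium.
Plant 2 against High: payoffs 67, 13, 16 → best response Low.
Plant 2 against Max: payoffs 87, 16, 79 → best response Low.
Mutual best responses: (High, Low).

(High, Low)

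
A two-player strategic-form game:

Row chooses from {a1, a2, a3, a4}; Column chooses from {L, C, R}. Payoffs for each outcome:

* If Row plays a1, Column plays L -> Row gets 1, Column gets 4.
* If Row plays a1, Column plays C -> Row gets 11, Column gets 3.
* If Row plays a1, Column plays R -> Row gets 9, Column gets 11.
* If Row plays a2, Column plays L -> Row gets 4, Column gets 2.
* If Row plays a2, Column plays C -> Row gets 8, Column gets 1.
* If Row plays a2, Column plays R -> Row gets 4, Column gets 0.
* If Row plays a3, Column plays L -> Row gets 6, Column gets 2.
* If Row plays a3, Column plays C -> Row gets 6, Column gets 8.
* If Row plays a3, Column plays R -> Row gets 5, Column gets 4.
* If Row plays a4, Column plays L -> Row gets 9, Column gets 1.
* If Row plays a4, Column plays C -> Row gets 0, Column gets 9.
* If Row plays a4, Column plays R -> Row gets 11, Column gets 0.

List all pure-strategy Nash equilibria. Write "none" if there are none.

none

Row against L: payoffs 1, 4, 6, 9 → best response a4.
Row against C: payoffs 11, 8, 6, 0 → best response a1.
Row against R: payoffs 9, 4, 5, 11 → best response a4.
Column against a1: payoffs 4, 3, 11 → best response R.
Column against a2: payoffs 2, 1, 0 → best response L.
Column against a3: payoffs 2, 8, 4 → best response C.
Column against a4: payoffs 1, 9, 0 → best response C.
No profile is a mutual best response for all players.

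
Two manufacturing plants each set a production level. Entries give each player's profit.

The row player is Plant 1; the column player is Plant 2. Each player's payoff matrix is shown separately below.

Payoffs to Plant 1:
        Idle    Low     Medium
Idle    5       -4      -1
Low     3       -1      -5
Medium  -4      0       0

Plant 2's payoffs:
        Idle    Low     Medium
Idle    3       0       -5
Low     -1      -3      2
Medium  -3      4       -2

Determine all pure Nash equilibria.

(Idle, Idle): Plant 1 gets 5, best alternative 3; Plant 2 gets 3, best alternative 0. No profitable deviation — NE.
(Idle, Low): Plant 1 can switch to Low (-4 → -1). Not NE.
(Idle, Medium): Plant 1 can switch to Medium (-1 → 0). Not NE.
(Low, Idle): Plant 1 can switch to Idle (3 → 5). Not NE.
(Low, Low): Plant 1 can switch to Medium (-1 → 0). Not NE.
(Low, Medium): Plant 1 can switch to Idle (-5 → -1). Not NE.
(Medium, Idle): Plant 1 can switch to Idle (-4 → 5). Not NE.
(Medium, Low): Plant 1 gets 0, best alternative -1; Plant 2 gets 4, best alternative -2. No profitable deviation — NE.
(Medium, Medium): Plant 2 can switch to Low (-2 → 4). Not NE.

The pure Nash equilibria are (Idle, Idle); (Medium, Low).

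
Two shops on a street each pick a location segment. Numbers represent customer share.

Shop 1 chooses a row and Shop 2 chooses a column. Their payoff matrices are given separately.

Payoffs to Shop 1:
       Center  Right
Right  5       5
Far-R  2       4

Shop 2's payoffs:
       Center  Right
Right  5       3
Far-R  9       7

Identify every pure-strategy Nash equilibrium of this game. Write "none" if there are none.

Pure NE: (Right, Center)

Shop 1 against Center: payoffs 5, 2 → best response Right.
Shop 1 against Right: payoffs 5, 4 → best response Right.
Shop 2 against Right: payoffs 5, 3 → best response Center.
Shop 2 against Far-R: payoffs 9, 7 → best response Center.
Mutual best responses: (Right, Center).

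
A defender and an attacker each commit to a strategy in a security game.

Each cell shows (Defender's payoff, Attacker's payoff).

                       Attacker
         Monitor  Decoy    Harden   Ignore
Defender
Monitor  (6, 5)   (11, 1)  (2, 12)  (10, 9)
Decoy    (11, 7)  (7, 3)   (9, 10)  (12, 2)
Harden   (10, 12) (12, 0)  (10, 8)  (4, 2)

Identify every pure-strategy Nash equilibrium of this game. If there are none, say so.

(Monitor, Monitor): Defender can switch to Decoy (6 → 11). Not NE.
(Monitor, Decoy): Defender can switch to Harden (11 → 12). Not NE.
(Monitor, Harden): Defender can switch to Decoy (2 → 9). Not NE.
(Monitor, Ignore): Defender can switch to Decoy (10 → 12). Not NE.
(Decoy, Monitor): Attacker can switch to Harden (7 → 10). Not NE.
(Decoy, Decoy): Defender can switch to Monitor (7 → 11). Not NE.
(The remaining 6 profiles each have a profitable deviation by the same check.)

No pure-strategy Nash equilibrium.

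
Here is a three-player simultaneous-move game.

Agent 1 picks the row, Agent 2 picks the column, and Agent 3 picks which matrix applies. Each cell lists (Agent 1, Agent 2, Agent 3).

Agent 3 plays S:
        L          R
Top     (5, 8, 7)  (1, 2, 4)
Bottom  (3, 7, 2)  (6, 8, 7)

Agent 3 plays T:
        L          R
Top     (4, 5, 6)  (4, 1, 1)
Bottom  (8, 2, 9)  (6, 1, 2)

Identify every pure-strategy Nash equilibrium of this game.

Pure-strategy Nash equilibria: (Top, L, S), (Bottom, L, T), (Bottom, R, S)

Agent 1 against (L, S): payoffs 5, 3 → best response Top.
Agent 1 against (L, T): payoffs 4, 8 → best response Bottom.
Agent 1 against (R, S): payoffs 1, 6 → best response Bottom.
Agent 1 against (R, T): payoffs 4, 6 → best response Bottom.
Agent 2 against (Top, S): payoffs 8, 2 → best response L.
Agent 2 against (Top, T): payoffs 5, 1 → best response L.
Agent 2 against (Bottom, S): payoffs 7, 8 → best response R.
Agent 2 against (Bottom, T): payoffs 2, 1 → best response L.
Agent 3 against (Top, L): payoffs 7, 6 → best response S.
Agent 3 against (Top, R): payoffs 4, 1 → best response S.
Agent 3 against (Bottom, L): payoffs 2, 9 → best response T.
Agent 3 against (Bottom, R): payoffs 7, 2 → best response S.
Mutual best responses: (Top, L, S); (Bottom, L, T); (Bottom, R, S).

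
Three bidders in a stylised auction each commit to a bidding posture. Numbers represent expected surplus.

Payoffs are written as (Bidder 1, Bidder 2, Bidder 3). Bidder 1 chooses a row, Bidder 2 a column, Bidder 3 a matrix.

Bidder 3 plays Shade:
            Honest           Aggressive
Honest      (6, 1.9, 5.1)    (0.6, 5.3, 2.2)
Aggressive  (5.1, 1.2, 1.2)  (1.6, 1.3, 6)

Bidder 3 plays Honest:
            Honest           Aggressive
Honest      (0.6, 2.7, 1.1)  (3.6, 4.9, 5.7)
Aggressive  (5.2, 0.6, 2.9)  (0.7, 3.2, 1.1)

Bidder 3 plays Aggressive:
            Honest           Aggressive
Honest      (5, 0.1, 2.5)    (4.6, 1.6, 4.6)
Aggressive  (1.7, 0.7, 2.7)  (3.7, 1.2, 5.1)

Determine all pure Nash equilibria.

For each player, find the best response to each opponent profile; mutual best responses are the pure NE.
Bidder 1 against (Honest, Shade): payoffs 6, 5.1 → best response Honest.
Bidder 1 against (Honest, Honest): payoffs 0.6, 5.2 → best response Aggressive.
Bidder 1 against (Honest, Aggressive): payoffs 5, 1.7 → best response Honest.
Bidder 1 against (Aggressive, Shade): payoffs 0.6, 1.6 → best response Aggressive.
Bidder 1 against (Aggressive, Honest): payoffs 3.6, 0.7 → best response Honest.
Bidder 1 against (Aggressive, Aggressive): payoffs 4.6, 3.7 → best response Honest.
Bidder 2 against (Honest, Shade): payoffs 1.9, 5.3 → best response Aggressive.
Bidder 2 against (Honest, Honest): payoffs 2.7, 4.9 → best response Aggressive.
Bidder 2 against (Honest, Aggressive): payoffs 0.1, 1.6 → best response Aggressive.
Bidder 2 against (Aggressive, Shade): payoffs 1.2, 1.3 → best response Aggressive.
Bidder 2 against (Aggressive, Honest): payoffs 0.6, 3.2 → best response Aggressive.
Bidder 2 against (Aggressive, Aggressive): payoffs 0.7, 1.2 → best response Aggressive.
Bidder 3 against (Honest, Honest): payoffs 5.1, 1.1, 2.5 → best response Shade.
Bidder 3 against (Honest, Aggressive): payoffs 2.2, 5.7, 4.6 → best response Honest.
Bidder 3 against (Aggressive, Honest): payoffs 1.2, 2.9, 2.7 → best response Honest.
Bidder 3 against (Aggressive, Aggressive): payoffs 6, 1.1, 5.1 → best response Shade.
Mutual best responses: (Honest, Aggressive, Honest); (Aggressive, Aggressive, Shade).

Pure-strategy Nash equilibria: (Honest, Aggressive, Honest); (Aggressive, Aggressive, Shade)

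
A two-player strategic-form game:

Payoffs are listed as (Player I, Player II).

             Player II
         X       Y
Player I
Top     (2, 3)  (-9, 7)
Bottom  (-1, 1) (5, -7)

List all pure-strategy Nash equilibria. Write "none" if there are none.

none

(Top, X): Player II can switch to Y (3 → 7). Not NE.
(Top, Y): Player I can switch to Bottom (-9 → 5). Not NE.
(Bottom, X): Player I can switch to Top (-1 → 2). Not NE.
(Bottom, Y): Player II can switch to X (-7 → 1). Not NE.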